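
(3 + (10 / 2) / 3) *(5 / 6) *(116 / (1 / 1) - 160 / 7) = 3260 / 9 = 362.22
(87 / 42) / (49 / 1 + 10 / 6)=87 / 2128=0.04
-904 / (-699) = 904 / 699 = 1.29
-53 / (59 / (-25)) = 22.46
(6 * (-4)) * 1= -24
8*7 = 56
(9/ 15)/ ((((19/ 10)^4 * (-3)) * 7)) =-2000/ 912247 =-0.00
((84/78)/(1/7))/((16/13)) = 49/8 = 6.12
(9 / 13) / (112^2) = 9 / 163072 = 0.00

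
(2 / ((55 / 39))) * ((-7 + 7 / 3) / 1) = -364 / 55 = -6.62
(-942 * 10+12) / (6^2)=-784 / 3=-261.33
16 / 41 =0.39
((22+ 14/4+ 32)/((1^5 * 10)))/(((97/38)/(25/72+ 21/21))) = 437/144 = 3.03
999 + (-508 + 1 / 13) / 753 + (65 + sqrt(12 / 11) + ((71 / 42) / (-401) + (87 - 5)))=2*sqrt(33) / 11 + 62941640201 / 54955446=1146.37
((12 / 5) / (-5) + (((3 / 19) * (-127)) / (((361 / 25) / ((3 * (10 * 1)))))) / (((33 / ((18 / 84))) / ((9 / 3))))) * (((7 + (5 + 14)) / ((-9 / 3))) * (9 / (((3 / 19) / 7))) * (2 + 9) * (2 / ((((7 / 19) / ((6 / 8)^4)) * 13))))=1381320621 / 212800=6491.17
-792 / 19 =-41.68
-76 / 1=-76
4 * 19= 76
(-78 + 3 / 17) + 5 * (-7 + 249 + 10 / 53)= 1020941 / 901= 1133.12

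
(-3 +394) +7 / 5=1962 / 5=392.40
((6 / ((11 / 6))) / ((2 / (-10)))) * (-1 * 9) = 1620 / 11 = 147.27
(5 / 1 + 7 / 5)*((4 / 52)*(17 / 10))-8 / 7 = -696 / 2275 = -0.31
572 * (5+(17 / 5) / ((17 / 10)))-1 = 4003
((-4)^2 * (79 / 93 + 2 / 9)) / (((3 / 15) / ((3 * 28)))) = 669760 / 93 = 7201.72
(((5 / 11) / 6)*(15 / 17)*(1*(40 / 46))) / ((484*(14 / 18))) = 1125 / 7285894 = 0.00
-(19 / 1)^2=-361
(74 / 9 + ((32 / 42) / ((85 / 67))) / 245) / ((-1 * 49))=-10790566 / 64286775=-0.17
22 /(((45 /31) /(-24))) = -5456 /15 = -363.73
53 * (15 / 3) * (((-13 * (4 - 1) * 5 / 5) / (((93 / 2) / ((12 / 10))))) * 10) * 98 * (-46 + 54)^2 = -518568960 / 31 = -16728030.97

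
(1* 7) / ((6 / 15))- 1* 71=-107 / 2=-53.50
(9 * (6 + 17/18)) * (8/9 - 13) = -13625/18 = -756.94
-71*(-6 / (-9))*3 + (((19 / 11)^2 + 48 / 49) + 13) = -741344 / 5929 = -125.04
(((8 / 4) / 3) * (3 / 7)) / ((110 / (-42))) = -6 / 55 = -0.11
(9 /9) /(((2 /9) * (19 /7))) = 63 /38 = 1.66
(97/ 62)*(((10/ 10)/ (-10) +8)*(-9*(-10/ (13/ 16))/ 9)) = 61304/ 403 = 152.12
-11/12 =-0.92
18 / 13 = 1.38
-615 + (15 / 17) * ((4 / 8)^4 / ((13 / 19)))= -614.92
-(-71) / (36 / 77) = 5467 / 36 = 151.86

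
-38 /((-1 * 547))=38 /547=0.07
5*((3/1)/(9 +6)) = 1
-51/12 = -17/4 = -4.25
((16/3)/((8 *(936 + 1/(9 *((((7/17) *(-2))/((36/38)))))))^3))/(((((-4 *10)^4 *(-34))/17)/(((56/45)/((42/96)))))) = -2352637/333233208116198380800000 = -0.00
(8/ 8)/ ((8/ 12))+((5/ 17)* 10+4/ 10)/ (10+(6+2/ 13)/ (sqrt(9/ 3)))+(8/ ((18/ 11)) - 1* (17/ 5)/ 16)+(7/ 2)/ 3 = 209449121/ 27111600 - 14768* sqrt(3)/ 188275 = 7.59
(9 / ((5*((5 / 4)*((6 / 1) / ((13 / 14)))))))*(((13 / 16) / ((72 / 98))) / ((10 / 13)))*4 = 15379 / 12000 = 1.28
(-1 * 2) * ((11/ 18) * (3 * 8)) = -88/ 3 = -29.33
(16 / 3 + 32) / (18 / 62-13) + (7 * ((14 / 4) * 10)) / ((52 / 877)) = 126894943 / 30732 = 4129.08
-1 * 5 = -5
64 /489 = 0.13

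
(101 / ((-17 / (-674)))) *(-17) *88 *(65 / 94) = -4142375.32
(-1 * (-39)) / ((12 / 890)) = 5785 / 2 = 2892.50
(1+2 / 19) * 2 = 2.21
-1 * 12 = -12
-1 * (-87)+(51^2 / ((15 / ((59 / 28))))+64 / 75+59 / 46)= 21953051 / 48300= 454.51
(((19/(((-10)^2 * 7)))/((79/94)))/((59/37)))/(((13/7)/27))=0.29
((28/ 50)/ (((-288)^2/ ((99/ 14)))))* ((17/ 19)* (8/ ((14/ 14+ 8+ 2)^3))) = 17/ 66211200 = 0.00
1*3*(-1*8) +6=-18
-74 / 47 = -1.57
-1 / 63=-0.02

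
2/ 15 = 0.13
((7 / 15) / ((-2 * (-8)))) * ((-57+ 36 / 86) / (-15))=0.11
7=7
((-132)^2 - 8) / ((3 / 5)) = 87080 / 3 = 29026.67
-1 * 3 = -3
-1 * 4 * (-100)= 400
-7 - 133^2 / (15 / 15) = -17696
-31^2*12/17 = -11532/17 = -678.35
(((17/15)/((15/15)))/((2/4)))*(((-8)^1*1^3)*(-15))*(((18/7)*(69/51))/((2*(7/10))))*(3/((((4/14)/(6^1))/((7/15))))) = 19872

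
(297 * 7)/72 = 231/8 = 28.88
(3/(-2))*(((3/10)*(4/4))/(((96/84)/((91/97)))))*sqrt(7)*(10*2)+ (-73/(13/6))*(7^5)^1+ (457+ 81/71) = -522241222/923 - 5733*sqrt(7)/776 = -565828.02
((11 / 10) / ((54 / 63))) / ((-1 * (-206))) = 77 / 12360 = 0.01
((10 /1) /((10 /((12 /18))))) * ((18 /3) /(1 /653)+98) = 8032 /3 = 2677.33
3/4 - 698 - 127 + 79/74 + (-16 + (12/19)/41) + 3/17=-1644391289/1959964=-838.99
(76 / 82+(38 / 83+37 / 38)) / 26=23459 / 258628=0.09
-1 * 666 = -666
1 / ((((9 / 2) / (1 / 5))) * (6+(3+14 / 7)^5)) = 2 / 140895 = 0.00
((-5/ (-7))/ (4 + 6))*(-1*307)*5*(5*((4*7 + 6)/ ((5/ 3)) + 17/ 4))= -756755/ 56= -13513.48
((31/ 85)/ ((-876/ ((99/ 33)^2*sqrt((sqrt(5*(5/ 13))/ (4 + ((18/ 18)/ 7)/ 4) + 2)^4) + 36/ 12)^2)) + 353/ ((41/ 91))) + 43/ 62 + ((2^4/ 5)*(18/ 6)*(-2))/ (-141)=32013422659370831496281/ 40855042272733411060 - 34634673864*sqrt(13)/ 302617344913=783.17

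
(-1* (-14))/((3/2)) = 28/3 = 9.33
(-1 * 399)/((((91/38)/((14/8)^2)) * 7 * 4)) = -7581/416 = -18.22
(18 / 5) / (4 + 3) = 18 / 35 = 0.51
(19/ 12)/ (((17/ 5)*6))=95/ 1224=0.08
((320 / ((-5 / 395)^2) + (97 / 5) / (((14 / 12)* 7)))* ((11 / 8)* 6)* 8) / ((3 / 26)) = 279876729704 / 245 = 1142353998.79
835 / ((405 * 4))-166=-53617 / 324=-165.48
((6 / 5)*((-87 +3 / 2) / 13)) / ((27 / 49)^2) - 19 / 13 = -48184 / 1755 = -27.46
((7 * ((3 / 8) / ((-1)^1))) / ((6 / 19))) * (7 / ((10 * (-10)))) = 931 / 1600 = 0.58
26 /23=1.13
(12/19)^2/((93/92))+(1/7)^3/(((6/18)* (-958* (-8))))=11608602405/29418363632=0.39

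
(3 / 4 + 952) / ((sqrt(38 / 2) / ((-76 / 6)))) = -3811 * sqrt(19) / 6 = -2768.63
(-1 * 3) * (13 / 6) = -13 / 2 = -6.50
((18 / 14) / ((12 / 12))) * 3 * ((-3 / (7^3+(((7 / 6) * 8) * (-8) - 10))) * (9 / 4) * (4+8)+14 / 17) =181413 / 92225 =1.97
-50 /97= -0.52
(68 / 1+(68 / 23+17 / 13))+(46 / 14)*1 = 158126 / 2093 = 75.55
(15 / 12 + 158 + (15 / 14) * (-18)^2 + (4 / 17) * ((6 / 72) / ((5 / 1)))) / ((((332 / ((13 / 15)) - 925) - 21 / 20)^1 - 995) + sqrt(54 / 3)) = -6265176707959 / 19027766720151 - 12220974740 * sqrt(2) / 19027766720151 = -0.33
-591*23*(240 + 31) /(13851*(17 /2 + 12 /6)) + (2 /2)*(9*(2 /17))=-40003408 /1648269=-24.27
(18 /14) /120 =3 /280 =0.01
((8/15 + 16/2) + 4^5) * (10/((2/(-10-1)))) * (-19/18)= 1618496/27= 59944.30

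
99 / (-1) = -99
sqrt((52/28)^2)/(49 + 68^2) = 13/32711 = 0.00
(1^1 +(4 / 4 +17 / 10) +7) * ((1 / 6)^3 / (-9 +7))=-107 / 4320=-0.02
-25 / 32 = -0.78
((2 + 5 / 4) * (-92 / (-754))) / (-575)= -1 / 1450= -0.00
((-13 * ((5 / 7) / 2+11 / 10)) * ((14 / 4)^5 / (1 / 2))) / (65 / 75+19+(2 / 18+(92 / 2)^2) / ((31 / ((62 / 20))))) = -14326767 / 166664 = -85.96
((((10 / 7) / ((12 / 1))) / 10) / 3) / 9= 1 / 2268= 0.00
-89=-89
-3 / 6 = -1 / 2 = -0.50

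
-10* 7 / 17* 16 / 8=-140 / 17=-8.24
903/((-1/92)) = -83076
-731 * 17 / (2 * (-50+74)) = -12427 / 48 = -258.90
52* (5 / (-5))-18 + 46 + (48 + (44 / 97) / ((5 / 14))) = 12256 / 485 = 25.27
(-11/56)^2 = 121/3136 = 0.04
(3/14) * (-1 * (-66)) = 99/7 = 14.14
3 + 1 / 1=4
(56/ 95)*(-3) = -1.77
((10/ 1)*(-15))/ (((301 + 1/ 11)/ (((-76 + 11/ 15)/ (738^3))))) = 62095/ 665624682432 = 0.00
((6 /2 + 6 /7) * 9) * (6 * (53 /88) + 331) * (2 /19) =1222.72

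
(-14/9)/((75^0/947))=-13258/9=-1473.11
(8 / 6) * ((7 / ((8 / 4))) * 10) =140 / 3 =46.67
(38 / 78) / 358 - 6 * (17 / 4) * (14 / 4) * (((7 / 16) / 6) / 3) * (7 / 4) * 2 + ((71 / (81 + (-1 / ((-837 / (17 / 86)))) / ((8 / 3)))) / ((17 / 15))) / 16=-3562987335106385 / 472372558165248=-7.54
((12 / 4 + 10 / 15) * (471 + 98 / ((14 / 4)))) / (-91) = -5489 / 273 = -20.11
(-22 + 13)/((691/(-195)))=2.54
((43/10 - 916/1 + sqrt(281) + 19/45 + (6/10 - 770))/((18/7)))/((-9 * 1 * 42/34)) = 2571437/43740 - 17 * sqrt(281)/486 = 58.20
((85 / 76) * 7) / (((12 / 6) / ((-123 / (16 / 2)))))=-73185 / 1216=-60.19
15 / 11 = 1.36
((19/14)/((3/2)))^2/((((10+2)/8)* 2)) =361/1323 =0.27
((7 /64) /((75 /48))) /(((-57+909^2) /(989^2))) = 978121 /11803200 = 0.08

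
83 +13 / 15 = 1258 / 15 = 83.87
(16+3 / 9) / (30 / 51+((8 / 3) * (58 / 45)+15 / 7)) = 262395 / 99091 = 2.65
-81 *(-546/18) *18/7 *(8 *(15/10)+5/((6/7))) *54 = 6084234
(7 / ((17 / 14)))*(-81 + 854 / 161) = -170618 / 391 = -436.36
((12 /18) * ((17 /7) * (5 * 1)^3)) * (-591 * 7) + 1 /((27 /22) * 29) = -655566728 /783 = -837249.97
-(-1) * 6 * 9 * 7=378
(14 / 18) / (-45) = -7 / 405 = -0.02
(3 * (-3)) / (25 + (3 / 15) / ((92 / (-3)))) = -4140 / 11497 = -0.36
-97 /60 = -1.62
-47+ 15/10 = -91/2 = -45.50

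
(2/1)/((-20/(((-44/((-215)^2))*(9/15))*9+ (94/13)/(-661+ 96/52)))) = 15952861/9902550625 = 0.00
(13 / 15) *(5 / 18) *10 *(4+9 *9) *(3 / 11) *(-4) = -22100 / 99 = -223.23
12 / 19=0.63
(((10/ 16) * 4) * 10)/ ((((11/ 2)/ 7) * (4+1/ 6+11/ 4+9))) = 4200/ 2101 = 2.00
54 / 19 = 2.84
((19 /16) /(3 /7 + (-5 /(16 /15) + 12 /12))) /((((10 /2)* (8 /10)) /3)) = -399 /1460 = -0.27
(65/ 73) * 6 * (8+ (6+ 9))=8970/ 73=122.88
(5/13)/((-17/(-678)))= 3390/221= 15.34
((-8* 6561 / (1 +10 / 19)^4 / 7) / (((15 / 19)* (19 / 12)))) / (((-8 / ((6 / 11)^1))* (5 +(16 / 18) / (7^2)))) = 1292814554472 / 86086706915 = 15.02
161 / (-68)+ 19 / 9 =-157 / 612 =-0.26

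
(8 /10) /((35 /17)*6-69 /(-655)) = 8908 /138723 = 0.06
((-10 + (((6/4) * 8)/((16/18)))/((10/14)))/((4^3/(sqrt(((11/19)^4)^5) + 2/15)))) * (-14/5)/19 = -7881693790116391/2795766213557256000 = -0.00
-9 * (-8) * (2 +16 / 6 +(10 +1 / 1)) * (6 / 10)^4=91368 / 625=146.19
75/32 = 2.34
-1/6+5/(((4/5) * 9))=19/36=0.53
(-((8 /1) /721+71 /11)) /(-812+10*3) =51279 /6202042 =0.01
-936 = -936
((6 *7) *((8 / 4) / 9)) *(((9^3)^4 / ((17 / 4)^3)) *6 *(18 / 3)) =6073364752487424 / 4913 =1236182526457.85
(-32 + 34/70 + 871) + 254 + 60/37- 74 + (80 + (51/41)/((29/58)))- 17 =57692769/53095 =1086.60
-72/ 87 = -24/ 29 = -0.83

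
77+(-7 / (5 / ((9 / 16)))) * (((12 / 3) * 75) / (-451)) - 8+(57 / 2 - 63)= 35.02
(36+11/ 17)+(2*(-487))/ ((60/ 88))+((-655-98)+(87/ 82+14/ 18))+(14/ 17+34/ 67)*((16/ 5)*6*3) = -8684819153/ 4202910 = -2066.38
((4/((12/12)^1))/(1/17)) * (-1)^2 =68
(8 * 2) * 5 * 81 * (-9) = -58320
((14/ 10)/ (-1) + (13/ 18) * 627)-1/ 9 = 451.32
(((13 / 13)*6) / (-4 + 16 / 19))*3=-57 / 10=-5.70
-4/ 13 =-0.31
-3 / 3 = -1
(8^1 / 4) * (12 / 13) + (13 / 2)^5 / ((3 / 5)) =19340.02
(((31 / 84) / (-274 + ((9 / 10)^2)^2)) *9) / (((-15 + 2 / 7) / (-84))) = -19530000 / 281544217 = -0.07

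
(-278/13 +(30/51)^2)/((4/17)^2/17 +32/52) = -671857/19756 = -34.01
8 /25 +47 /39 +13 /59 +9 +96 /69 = 16057859 /1323075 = 12.14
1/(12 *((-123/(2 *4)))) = -2/369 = -0.01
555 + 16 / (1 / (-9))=411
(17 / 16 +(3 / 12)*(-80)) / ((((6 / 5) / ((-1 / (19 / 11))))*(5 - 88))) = -5555 / 50464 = -0.11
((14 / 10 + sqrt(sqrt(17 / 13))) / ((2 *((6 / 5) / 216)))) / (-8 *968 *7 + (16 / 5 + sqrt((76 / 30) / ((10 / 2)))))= -0.00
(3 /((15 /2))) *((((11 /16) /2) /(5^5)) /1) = 11 /250000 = 0.00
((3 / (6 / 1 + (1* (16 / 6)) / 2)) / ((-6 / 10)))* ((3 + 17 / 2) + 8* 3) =-1065 / 44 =-24.20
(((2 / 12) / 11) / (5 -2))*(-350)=-175 / 99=-1.77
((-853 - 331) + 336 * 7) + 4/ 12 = 3505/ 3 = 1168.33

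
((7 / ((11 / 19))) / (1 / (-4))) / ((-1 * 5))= 532 / 55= 9.67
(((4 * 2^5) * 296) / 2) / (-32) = -592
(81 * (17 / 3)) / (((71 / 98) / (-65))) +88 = -2917582 / 71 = -41092.70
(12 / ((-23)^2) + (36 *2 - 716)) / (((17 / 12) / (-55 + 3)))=212574336 / 8993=23637.76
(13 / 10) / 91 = 1 / 70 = 0.01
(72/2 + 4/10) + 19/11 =38.13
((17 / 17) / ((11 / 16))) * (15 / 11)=240 / 121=1.98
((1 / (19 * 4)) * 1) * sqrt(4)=1 / 38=0.03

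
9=9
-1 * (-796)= 796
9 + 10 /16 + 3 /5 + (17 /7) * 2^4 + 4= 14863 /280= 53.08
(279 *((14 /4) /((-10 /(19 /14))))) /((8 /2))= -33.13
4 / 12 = 1 / 3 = 0.33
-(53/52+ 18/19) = -1943/988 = -1.97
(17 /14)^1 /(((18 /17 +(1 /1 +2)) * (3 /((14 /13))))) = 289 /2691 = 0.11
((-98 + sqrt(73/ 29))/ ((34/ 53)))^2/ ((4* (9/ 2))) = 260852167/ 201144 - 137641* sqrt(2117)/ 150858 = 1254.86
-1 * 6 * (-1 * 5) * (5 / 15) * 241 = 2410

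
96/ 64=3/ 2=1.50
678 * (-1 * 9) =-6102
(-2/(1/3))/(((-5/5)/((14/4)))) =21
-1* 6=-6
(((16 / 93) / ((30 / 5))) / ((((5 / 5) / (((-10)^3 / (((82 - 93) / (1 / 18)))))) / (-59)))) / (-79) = 236000 / 2182059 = 0.11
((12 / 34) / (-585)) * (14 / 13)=-28 / 43095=-0.00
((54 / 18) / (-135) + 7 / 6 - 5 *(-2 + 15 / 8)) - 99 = -35003 / 360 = -97.23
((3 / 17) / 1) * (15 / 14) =45 / 238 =0.19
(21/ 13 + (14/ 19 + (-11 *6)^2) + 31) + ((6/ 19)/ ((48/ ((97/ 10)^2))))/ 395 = 342597842317/ 78052000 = 4389.35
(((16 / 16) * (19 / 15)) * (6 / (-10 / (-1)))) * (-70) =-266 / 5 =-53.20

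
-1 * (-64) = 64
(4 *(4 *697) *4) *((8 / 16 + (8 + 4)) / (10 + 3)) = 557600 / 13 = 42892.31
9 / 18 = 1 / 2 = 0.50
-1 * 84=-84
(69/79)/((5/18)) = 1242/395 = 3.14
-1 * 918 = -918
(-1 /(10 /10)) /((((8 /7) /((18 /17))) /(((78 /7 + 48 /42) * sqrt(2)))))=-387 * sqrt(2) /34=-16.10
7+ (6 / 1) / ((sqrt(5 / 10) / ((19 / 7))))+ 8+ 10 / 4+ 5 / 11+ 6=114 * sqrt(2) / 7+ 527 / 22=46.99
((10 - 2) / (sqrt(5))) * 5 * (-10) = -80 * sqrt(5) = -178.89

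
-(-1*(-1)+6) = -7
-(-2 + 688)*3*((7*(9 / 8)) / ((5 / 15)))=-194481 / 4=-48620.25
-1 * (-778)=778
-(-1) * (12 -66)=-54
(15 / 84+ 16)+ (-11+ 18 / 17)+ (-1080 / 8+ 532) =191941 / 476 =403.24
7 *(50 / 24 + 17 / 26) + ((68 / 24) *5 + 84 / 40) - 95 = -15489 / 260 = -59.57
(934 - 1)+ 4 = 937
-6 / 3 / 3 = -0.67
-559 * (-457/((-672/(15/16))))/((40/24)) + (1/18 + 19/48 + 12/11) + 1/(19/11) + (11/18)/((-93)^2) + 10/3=-12150159903797/58307268096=-208.38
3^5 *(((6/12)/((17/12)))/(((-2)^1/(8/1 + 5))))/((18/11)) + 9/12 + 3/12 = -11549/34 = -339.68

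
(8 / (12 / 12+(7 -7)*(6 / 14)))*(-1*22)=-176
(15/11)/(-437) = -0.00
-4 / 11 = -0.36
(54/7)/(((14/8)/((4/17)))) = 1.04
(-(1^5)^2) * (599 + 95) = -694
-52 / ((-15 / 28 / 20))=5824 / 3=1941.33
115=115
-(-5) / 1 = 5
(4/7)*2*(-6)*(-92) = 4416/7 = 630.86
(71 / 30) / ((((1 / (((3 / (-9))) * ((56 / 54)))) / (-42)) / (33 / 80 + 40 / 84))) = 30.54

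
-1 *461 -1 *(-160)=-301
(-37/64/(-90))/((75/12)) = 37/36000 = 0.00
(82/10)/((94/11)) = 451/470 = 0.96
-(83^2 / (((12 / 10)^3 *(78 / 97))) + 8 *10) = -84876965 / 16848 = -5037.81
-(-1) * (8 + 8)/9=16/9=1.78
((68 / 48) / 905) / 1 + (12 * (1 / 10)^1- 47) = -497371 / 10860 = -45.80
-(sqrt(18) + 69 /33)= -3* sqrt(2) -23 /11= -6.33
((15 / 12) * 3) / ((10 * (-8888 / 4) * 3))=-1 / 17776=-0.00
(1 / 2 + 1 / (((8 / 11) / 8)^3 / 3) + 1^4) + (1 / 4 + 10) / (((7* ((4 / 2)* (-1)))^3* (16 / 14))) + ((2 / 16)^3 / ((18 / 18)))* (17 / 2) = 200428701 / 50176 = 3994.51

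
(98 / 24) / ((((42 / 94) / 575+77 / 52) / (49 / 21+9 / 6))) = 56563325 / 5353758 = 10.57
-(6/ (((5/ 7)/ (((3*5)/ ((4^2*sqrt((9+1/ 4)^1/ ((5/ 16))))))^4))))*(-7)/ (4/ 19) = 0.25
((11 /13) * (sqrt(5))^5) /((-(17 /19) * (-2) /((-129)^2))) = 439874.16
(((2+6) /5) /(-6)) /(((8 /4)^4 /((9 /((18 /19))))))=-0.16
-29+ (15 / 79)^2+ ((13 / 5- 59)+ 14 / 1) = -2226912 / 31205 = -71.36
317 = 317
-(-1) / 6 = 1 / 6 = 0.17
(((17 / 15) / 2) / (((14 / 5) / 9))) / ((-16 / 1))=-51 / 448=-0.11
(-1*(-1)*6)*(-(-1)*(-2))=-12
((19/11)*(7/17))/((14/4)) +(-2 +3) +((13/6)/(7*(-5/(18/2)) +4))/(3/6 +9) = 3.26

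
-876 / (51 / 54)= -15768 / 17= -927.53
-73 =-73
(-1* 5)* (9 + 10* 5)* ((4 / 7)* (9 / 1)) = -10620 / 7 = -1517.14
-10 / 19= -0.53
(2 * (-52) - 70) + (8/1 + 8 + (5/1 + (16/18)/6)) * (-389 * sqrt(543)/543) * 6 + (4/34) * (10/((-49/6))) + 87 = -444238 * sqrt(543)/4887 - 72591/833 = -2205.37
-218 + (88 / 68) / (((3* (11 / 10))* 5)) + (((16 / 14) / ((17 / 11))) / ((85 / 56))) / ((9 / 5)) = -566110 / 2601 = -217.65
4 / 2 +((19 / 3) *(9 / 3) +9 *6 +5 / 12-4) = 857 / 12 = 71.42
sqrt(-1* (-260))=2* sqrt(65)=16.12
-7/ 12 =-0.58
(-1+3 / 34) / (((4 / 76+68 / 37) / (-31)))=675583 / 45186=14.95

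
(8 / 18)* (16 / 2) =32 / 9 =3.56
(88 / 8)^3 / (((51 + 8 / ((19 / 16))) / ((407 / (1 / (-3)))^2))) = 37701878049 / 1097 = 34368165.95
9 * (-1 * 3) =-27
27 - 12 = 15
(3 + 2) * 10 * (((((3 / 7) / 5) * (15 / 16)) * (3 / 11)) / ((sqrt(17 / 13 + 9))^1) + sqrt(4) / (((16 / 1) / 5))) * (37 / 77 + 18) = 960525 * sqrt(1742) / 6355888 + 177875 / 308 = 583.82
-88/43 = -2.05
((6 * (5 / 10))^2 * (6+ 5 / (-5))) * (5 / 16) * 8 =225 / 2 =112.50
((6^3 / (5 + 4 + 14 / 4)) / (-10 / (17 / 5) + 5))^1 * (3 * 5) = 22032 / 175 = 125.90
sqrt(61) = 7.81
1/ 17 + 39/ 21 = 228/ 119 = 1.92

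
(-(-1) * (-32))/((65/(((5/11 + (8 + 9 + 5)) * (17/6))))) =-31.32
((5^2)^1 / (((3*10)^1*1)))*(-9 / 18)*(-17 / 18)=85 / 216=0.39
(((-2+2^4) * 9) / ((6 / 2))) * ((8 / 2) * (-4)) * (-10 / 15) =448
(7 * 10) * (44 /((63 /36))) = 1760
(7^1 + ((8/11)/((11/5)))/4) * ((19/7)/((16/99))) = 146547/1232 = 118.95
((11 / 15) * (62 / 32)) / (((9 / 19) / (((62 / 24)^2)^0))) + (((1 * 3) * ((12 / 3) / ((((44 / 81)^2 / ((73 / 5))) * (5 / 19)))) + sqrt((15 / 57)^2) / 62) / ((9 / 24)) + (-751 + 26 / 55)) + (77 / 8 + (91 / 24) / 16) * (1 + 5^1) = 16404742713793 / 3078820800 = 5328.26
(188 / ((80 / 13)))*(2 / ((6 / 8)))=1222 / 15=81.47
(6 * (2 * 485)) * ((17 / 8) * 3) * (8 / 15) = 19788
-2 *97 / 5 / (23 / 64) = -12416 / 115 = -107.97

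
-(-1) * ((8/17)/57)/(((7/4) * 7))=32/47481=0.00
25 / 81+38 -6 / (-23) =71855 / 1863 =38.57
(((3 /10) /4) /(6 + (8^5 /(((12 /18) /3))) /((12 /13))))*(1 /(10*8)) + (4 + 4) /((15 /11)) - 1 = 276426667 /56800000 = 4.87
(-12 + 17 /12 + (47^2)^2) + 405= 58560905 /12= 4880075.42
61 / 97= 0.63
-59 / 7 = -8.43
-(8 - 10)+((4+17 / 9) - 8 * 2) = -73 / 9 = -8.11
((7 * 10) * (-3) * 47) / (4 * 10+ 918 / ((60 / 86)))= -7.28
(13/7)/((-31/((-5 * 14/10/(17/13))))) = 169/527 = 0.32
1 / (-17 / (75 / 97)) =-75 / 1649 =-0.05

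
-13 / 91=-0.14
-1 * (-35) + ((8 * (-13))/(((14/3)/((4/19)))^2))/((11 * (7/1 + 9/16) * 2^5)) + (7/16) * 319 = 65758526835/376704944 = 174.56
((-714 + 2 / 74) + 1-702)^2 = 2740941316 / 1369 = 2002148.51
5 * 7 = 35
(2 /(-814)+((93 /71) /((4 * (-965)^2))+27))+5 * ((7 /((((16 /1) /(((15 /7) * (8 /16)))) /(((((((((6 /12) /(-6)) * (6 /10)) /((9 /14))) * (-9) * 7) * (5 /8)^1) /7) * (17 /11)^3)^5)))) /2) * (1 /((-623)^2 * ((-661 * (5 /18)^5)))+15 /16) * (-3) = -9.20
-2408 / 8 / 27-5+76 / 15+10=-1.08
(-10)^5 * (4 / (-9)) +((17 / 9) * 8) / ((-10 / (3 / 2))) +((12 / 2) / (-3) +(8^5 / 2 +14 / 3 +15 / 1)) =2737973 / 45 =60843.84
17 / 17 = 1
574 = 574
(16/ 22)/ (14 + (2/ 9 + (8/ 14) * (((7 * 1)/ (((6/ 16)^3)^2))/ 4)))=729/ 374704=0.00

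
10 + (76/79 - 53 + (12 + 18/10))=-11154/395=-28.24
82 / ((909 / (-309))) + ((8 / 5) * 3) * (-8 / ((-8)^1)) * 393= 2815666 / 1515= 1858.53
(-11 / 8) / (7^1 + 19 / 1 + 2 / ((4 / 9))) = -11 / 244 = -0.05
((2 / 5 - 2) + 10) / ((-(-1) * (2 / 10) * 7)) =6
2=2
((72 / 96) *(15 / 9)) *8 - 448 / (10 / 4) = -846 / 5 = -169.20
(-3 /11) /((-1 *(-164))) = -3 /1804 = -0.00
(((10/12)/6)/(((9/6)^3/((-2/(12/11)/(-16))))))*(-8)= -55/1458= -0.04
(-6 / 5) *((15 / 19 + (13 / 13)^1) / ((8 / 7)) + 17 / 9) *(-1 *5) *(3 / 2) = 2363 / 76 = 31.09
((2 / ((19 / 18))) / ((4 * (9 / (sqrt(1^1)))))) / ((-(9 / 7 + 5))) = -7 / 836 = -0.01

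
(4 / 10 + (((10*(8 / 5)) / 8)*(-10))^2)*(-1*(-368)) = 736736 / 5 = 147347.20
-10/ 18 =-5/ 9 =-0.56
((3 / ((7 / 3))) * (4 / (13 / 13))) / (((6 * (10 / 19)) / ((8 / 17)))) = 456 / 595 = 0.77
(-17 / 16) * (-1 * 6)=51 / 8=6.38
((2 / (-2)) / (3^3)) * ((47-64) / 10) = 17 / 270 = 0.06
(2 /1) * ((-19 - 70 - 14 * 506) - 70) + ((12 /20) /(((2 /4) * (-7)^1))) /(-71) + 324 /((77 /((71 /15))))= -395430316 /27335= -14466.08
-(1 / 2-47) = 93 / 2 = 46.50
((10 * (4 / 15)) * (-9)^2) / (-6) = -36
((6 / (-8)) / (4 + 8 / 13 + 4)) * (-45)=1755 / 448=3.92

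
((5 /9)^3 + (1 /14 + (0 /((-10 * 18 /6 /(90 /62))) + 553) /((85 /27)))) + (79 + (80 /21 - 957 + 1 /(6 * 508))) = -698.29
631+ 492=1123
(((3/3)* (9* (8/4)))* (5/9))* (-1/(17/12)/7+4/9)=3680/1071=3.44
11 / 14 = 0.79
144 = 144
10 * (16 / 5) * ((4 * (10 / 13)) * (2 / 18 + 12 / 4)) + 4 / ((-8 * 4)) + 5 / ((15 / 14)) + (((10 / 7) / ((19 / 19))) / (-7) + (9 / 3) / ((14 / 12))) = 14366155 / 45864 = 313.23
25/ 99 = 0.25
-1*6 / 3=-2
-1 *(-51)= 51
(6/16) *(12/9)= 1/2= 0.50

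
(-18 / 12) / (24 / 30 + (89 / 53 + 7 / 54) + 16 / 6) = -21465 / 75493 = -0.28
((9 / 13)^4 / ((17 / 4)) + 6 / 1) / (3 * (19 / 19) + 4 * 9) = 979822 / 6311981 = 0.16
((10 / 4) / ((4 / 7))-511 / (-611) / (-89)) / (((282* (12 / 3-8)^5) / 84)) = -13294239 / 10468610048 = -0.00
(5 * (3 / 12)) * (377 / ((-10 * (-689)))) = 29 / 424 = 0.07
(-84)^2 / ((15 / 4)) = 9408 / 5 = 1881.60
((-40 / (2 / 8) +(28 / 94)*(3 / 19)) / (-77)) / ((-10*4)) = -71419 / 1375220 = -0.05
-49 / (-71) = 49 / 71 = 0.69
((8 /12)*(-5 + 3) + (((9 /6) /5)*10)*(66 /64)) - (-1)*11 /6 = 115 /32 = 3.59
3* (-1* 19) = -57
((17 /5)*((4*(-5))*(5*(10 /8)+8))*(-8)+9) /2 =7761 /2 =3880.50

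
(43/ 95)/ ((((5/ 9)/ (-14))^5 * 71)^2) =43368450612139014663168/ 4676708984375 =9273284003.14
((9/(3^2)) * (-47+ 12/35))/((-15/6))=3266/175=18.66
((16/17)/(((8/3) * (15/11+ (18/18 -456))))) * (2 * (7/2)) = -231/42415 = -0.01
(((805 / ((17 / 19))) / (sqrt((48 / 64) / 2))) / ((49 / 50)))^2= 95484500000 / 42483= 2247593.15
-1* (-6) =6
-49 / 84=-7 / 12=-0.58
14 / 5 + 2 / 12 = 89 / 30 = 2.97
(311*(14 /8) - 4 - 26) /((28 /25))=51425 /112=459.15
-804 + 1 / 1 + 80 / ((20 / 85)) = -463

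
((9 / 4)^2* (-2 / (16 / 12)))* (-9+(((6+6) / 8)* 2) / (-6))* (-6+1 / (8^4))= -113462775 / 262144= -432.83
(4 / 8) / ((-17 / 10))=-5 / 17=-0.29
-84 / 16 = -21 / 4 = -5.25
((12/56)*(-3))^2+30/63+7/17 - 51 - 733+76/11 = -85302731/109956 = -775.79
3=3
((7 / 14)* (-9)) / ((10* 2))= -9 / 40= -0.22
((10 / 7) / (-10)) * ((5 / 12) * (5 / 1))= -25 / 84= -0.30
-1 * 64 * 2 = -128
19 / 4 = 4.75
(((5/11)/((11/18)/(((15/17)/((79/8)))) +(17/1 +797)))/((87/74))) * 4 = 1065600/565591147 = 0.00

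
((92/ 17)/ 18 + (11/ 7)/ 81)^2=9517225/ 92910321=0.10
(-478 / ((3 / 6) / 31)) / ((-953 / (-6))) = -177816 / 953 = -186.59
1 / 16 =0.06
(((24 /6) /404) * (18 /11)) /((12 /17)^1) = 0.02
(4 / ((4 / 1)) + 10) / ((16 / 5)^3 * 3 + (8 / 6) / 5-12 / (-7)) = 28875 / 263248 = 0.11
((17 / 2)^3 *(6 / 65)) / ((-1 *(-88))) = 14739 / 22880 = 0.64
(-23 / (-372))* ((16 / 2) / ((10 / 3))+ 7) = 1081 / 1860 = 0.58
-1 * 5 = -5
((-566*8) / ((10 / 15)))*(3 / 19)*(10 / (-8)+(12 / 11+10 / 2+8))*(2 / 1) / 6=-959370 / 209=-4590.29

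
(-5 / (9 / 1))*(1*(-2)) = 10 / 9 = 1.11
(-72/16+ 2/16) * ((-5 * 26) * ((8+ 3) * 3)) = 75075/4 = 18768.75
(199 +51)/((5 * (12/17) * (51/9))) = 25/2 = 12.50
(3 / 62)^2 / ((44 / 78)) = 0.00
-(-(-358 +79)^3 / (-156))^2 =-52406204859369 / 2704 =-19380992921.36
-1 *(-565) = 565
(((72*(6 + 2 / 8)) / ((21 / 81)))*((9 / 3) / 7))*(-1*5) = -182250 / 49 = -3719.39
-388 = -388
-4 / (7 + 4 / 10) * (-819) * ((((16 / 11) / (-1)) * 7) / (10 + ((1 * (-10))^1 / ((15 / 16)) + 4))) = -550368 / 407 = -1352.26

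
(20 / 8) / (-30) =-1 / 12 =-0.08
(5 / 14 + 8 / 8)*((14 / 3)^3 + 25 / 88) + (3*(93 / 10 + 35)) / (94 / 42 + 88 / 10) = 150.35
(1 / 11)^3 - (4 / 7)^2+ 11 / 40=-132471 / 2608760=-0.05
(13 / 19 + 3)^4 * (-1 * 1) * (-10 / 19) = 240100000 / 2476099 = 96.97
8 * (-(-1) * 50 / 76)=100 / 19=5.26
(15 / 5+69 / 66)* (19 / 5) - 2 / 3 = 4853 / 330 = 14.71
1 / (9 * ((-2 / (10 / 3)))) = -5 / 27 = -0.19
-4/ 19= -0.21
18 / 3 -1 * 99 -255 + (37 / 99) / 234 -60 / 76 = -153520379 / 440154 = -348.79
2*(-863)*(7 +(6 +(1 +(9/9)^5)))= -25890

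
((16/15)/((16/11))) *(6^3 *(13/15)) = 137.28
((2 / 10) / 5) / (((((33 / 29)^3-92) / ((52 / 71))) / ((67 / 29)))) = -43732 / 58491575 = -0.00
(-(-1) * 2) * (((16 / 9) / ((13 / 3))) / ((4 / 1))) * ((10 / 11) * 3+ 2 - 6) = -0.26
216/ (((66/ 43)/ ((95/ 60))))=2451/ 11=222.82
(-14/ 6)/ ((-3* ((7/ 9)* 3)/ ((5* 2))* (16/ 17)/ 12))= 85/ 2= 42.50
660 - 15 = 645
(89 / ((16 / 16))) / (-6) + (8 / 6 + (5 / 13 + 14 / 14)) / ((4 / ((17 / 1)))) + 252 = 9700 / 39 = 248.72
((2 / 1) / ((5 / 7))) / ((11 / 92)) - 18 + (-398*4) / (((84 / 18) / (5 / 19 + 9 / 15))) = -2114342 / 7315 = -289.04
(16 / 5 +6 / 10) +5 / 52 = 1013 / 260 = 3.90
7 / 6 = 1.17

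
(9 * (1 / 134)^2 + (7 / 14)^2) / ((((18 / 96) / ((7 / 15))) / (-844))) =-106296736 / 202005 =-526.21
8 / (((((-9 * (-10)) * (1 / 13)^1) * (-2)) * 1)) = -26 / 45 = -0.58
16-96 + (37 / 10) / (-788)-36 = -116.00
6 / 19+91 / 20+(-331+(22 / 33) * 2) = -370273 / 1140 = -324.80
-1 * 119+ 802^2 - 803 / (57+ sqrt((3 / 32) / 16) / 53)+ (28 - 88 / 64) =680944 * sqrt(6) / 4672737789+ 8013403105238211 / 12460634104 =643097.54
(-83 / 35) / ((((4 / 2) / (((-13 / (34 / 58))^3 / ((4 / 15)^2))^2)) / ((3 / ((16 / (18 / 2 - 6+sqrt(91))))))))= -7238398355095090555125*sqrt(91) / 1384144756736 - 21715195065285271665375 / 1384144756736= -65574871477.53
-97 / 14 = -6.93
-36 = -36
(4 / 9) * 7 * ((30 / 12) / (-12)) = -35 / 54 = -0.65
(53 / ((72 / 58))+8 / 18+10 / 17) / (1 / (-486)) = -722547 / 34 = -21251.38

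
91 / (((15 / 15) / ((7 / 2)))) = 637 / 2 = 318.50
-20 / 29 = -0.69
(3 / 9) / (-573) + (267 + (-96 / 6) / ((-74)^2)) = 267.00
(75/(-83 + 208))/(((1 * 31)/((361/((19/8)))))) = 456/155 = 2.94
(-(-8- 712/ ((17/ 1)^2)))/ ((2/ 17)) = 1512/ 17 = 88.94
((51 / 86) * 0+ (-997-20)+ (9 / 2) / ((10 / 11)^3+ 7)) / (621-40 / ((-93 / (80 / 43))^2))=-111799007526933 / 68303881599238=-1.64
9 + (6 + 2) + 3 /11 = 190 /11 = 17.27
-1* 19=-19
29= 29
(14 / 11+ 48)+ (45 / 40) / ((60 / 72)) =11137 / 220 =50.62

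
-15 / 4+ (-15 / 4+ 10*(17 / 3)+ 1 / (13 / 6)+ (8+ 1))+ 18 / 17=79145 / 1326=59.69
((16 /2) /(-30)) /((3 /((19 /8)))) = -0.21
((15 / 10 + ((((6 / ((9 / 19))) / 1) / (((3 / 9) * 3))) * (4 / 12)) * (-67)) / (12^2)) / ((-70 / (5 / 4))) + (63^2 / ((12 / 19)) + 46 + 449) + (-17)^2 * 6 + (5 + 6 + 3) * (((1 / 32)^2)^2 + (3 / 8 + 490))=4571597002625 / 297271296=15378.53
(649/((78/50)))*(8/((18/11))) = 713900/351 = 2033.90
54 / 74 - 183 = -6744 / 37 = -182.27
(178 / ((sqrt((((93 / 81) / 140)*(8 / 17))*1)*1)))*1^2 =267*sqrt(110670) / 31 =2865.26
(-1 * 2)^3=-8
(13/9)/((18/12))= 26/27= 0.96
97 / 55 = 1.76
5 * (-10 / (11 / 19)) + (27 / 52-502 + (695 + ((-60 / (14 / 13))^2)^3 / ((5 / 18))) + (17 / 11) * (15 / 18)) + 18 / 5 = 108686957402867866117 / 1009428420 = 107671782614.23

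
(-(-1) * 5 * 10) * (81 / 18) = 225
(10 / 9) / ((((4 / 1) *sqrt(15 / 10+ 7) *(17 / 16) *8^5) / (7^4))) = 12005 *sqrt(34) / 10653696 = 0.01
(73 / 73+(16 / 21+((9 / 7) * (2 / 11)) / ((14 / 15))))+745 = 1207919 / 1617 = 747.01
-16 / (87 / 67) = -12.32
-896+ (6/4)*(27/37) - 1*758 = -122315/74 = -1652.91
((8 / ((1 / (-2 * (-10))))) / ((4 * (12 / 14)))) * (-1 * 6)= -280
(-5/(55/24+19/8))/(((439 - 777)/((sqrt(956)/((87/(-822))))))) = -2055*sqrt(239)/34307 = -0.93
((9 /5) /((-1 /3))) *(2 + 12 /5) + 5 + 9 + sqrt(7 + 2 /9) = -244 /25 + sqrt(65) /3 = -7.07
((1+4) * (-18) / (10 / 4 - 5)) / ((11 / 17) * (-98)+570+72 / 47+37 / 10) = 287640 / 4089443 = 0.07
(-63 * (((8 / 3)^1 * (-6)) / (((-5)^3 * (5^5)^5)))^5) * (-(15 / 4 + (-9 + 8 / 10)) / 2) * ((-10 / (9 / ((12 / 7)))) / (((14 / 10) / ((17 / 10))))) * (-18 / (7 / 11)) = -471189159936 / 3515577587298101067533452778557741590155921159779802768184132910622707868242287077009677886962890625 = -0.00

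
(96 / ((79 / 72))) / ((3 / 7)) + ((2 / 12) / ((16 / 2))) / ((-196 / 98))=1548209 / 7584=204.14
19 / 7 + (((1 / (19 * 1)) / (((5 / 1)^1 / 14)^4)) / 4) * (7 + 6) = 1099589 / 83125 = 13.23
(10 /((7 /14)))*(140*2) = 5600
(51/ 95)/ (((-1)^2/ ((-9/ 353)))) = -459/ 33535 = -0.01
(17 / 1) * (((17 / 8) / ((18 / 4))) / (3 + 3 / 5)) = 1445 / 648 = 2.23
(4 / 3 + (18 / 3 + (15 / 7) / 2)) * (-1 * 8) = -1412 / 21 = -67.24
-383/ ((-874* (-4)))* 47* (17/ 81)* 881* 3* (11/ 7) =-2965610747/ 660744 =-4488.29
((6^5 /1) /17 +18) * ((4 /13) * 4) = 129312 /221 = 585.12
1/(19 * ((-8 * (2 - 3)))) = 0.01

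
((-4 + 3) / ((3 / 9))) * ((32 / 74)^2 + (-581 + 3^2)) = 1715.44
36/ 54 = 2/ 3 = 0.67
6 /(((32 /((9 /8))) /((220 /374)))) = 0.12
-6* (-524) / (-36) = -262 / 3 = -87.33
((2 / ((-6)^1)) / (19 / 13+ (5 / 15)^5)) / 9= -117 / 4630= -0.03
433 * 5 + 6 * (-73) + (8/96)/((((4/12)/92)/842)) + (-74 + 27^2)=21748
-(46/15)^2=-2116/225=-9.40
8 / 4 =2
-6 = -6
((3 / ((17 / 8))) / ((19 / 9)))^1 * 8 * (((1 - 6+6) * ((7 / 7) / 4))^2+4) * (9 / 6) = 10530 / 323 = 32.60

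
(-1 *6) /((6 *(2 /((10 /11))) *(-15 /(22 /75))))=2 /225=0.01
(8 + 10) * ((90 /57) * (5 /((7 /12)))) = 32400 /133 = 243.61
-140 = -140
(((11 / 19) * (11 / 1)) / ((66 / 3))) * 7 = 77 / 38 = 2.03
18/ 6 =3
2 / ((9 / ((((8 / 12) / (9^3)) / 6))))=2 / 59049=0.00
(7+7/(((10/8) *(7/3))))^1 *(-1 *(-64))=3008/5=601.60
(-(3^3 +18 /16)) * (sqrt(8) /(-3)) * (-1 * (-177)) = 13275 * sqrt(2) /4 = 4693.42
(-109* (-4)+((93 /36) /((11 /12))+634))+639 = 18830 /11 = 1711.82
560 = 560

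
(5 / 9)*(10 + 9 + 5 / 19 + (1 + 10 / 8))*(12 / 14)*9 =92.20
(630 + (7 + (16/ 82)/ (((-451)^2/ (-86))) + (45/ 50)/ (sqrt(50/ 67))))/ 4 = 9*sqrt(134)/ 400 + 5312223229/ 33357764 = 159.51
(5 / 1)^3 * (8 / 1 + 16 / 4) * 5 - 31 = 7469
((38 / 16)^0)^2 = 1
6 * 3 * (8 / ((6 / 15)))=360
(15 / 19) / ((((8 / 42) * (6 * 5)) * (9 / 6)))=7 / 76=0.09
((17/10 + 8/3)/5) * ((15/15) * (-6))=-131/25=-5.24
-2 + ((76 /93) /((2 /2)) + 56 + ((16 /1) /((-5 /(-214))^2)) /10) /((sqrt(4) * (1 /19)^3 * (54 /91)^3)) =49036511.97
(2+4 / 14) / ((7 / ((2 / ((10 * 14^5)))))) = 1 / 8235430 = 0.00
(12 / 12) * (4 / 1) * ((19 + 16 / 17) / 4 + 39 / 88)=8121 / 374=21.71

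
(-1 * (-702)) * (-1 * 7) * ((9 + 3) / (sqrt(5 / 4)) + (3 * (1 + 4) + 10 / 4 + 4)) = -158393.58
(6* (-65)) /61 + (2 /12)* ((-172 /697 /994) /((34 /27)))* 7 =-656221227 /102636038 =-6.39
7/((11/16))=112/11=10.18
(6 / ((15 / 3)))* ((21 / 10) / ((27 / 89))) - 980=-72877 / 75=-971.69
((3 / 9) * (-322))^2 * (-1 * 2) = -23040.89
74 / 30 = 37 / 15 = 2.47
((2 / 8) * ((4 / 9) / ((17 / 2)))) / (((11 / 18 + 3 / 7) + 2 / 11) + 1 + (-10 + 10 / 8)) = -616 / 307649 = -0.00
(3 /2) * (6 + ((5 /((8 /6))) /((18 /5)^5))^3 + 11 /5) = 12.30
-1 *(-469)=469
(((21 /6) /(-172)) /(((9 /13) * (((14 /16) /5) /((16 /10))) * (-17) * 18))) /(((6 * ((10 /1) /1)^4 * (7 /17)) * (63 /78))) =169 /3840007500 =0.00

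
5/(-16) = -5/16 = -0.31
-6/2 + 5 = 2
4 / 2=2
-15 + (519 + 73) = 577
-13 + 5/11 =-138/11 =-12.55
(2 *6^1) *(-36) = -432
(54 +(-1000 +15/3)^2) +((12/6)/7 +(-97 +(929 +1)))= 6936386/7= 990912.29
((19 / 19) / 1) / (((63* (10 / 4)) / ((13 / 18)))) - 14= -39677 / 2835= -14.00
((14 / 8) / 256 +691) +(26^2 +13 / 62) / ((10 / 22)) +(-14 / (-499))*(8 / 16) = 34510883067 / 15840256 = 2178.68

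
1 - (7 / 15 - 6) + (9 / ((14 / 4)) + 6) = 1586 / 105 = 15.10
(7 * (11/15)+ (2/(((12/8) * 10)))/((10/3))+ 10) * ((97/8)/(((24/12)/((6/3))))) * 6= 55193/50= 1103.86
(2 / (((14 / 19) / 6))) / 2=57 / 7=8.14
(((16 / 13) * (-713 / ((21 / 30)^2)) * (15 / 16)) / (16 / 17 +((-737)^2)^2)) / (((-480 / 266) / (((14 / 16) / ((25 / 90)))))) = 3454485 / 347745047073008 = 0.00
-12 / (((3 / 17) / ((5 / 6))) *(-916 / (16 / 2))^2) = -680 / 157323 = -0.00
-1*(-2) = 2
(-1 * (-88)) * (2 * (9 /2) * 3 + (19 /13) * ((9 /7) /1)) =2541.36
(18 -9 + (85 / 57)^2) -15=-12269 / 3249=-3.78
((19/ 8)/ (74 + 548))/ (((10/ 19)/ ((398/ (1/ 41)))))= 2945399/ 24880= 118.38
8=8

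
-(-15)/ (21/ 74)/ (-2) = -185/ 7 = -26.43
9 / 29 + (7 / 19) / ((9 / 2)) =1945 / 4959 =0.39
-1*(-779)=779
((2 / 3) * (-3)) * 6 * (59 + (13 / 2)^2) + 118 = -1097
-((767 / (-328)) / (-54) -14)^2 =-194.79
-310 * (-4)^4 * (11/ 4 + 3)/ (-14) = 228160/ 7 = 32594.29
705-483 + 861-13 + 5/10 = 2141/2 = 1070.50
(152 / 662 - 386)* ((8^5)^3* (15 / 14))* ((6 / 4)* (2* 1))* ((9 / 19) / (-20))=45488511279232450560 / 44023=1033289673107976.52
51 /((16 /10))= 255 /8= 31.88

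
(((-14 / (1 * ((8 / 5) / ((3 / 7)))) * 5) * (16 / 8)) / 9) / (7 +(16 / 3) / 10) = -125 / 226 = -0.55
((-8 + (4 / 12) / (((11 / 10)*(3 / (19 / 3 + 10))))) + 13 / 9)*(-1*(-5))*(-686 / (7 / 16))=11422880 / 297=38460.88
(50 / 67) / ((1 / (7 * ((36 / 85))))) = 2520 / 1139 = 2.21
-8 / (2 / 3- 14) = 3 / 5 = 0.60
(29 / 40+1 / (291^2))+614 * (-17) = -35353555331 / 3387240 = -10437.27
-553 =-553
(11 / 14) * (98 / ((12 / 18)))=231 / 2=115.50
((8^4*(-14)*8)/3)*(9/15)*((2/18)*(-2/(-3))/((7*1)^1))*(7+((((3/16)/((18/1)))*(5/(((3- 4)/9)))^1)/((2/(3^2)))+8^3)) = -22583296/45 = -501851.02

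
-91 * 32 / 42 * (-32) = 6656 / 3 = 2218.67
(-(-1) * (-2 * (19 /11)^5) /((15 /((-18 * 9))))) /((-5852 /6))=-21112002 /62004635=-0.34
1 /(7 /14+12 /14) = 14 /19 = 0.74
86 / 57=1.51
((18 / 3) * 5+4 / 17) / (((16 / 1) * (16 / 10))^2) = 6425 / 139264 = 0.05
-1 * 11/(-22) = 1/2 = 0.50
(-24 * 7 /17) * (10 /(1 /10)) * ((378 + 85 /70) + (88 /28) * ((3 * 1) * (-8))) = -5103600 /17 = -300211.76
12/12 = 1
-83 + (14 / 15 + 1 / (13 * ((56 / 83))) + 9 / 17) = -15115411 / 185640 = -81.42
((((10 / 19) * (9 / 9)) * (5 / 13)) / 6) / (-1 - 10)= -25 / 8151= -0.00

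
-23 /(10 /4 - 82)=46 /159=0.29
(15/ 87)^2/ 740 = 5/ 124468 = 0.00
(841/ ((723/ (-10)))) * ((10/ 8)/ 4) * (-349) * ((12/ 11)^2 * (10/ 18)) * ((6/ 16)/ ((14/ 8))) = 36688625/ 204127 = 179.73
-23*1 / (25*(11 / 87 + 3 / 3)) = -0.82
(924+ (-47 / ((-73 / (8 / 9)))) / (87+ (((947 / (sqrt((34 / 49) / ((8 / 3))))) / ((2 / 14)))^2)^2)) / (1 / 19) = 95072004586827270608996020 / 5415356834519666815159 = 17556.00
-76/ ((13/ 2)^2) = -304/ 169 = -1.80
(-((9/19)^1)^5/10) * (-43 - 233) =8148762/12380495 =0.66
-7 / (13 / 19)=-133 / 13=-10.23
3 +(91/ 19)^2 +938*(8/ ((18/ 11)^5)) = 28373253431/ 42633378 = 665.52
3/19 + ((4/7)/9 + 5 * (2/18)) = 310/399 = 0.78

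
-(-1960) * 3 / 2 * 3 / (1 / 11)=97020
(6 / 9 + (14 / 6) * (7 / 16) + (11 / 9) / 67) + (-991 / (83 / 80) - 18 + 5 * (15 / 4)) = -762926921 / 800784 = -952.72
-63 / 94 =-0.67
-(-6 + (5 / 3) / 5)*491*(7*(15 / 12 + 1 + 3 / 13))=2512447 / 52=48316.29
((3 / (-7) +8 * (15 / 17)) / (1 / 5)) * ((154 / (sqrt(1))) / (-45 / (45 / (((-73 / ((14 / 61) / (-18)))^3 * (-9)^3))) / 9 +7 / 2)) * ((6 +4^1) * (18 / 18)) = 595379400 / 177275839073252699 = 0.00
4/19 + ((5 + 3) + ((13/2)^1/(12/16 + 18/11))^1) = 21814/1995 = 10.93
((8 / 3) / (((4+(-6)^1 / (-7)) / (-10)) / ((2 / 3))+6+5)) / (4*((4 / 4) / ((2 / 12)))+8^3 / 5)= 350 / 170403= 0.00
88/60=22/15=1.47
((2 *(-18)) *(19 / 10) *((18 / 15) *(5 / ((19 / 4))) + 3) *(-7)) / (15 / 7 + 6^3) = 23814 / 2545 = 9.36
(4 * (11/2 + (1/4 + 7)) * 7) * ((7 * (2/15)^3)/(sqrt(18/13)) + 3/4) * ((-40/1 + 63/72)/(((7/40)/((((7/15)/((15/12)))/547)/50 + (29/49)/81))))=-52852944937/120613500 - 211411779748 * sqrt(26)/130844109375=-446.44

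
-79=-79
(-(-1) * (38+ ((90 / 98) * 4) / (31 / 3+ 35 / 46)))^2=8268856815844 / 5627850361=1469.27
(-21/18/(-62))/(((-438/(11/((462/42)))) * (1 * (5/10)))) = -7/81468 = -0.00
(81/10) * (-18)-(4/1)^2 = -809/5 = -161.80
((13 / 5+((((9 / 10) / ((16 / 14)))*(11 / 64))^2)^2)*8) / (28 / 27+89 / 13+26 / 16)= 627214899017538351 / 286678329589760000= 2.19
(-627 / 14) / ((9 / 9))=-627 / 14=-44.79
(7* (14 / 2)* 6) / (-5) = -294 / 5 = -58.80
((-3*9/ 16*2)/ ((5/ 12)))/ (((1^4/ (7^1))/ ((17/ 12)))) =-3213/ 40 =-80.32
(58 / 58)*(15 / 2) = 15 / 2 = 7.50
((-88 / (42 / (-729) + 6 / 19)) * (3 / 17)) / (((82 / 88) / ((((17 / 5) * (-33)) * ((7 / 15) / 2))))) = 258099534 / 152725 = 1689.96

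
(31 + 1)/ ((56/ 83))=332/ 7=47.43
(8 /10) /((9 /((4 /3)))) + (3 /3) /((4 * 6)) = 173 /1080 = 0.16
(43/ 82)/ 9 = 0.06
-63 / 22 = -2.86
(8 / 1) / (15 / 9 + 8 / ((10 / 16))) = 120 / 217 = 0.55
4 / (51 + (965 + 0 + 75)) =0.00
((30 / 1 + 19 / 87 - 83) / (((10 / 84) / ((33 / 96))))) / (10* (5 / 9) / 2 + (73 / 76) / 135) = -45347148 / 828617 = -54.73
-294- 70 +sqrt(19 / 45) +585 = sqrt(95) / 15 +221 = 221.65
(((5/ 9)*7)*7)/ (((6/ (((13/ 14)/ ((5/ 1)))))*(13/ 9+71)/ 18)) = 273/ 1304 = 0.21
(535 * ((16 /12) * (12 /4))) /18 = 1070 /9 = 118.89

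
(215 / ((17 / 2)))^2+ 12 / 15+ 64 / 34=928376 / 1445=642.47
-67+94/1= 27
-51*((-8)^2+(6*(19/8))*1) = -15963/4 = -3990.75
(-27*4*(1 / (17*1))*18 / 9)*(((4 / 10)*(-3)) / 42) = 216 / 595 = 0.36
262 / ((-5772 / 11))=-1441 / 2886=-0.50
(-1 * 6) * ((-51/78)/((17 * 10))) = 3/130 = 0.02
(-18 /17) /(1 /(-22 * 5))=1980 /17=116.47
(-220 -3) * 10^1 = -2230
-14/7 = -2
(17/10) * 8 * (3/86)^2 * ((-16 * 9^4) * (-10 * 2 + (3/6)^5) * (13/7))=8338840731/129430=64427.42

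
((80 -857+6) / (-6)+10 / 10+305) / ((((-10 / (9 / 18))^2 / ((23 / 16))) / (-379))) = -591.80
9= 9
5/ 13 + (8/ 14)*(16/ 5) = 1007/ 455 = 2.21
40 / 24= 5 / 3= 1.67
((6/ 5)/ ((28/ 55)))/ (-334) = -33/ 4676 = -0.01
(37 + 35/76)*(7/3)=6643/76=87.41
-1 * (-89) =89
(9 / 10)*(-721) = -6489 / 10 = -648.90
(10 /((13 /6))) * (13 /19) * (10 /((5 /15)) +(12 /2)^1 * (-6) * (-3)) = 8280 /19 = 435.79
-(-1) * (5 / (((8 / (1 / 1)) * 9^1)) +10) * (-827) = -599575 / 72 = -8327.43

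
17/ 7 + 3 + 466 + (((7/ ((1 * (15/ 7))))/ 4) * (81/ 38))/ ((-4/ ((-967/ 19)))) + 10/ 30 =493.91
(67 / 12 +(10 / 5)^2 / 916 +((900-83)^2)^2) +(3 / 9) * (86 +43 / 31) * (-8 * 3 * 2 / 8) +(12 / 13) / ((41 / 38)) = 20229905647155188165 / 45405204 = 445541564952.67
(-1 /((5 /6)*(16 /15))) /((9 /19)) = -19 /8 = -2.38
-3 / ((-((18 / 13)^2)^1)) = 169 / 108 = 1.56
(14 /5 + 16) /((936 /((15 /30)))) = 47 /4680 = 0.01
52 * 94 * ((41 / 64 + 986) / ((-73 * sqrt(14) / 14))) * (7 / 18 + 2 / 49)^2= -75916423115 * sqrt(14) / 6223392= -45642.83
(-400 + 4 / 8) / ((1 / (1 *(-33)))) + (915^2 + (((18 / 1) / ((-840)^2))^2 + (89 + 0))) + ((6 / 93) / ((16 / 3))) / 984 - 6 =1661068957653771271 / 1953069440000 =850491.50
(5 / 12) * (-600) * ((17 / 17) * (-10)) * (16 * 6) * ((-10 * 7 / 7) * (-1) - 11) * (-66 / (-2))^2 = -261360000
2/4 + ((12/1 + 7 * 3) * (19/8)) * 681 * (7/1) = 2988913/8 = 373614.12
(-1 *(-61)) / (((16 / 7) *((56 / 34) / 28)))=7259 / 16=453.69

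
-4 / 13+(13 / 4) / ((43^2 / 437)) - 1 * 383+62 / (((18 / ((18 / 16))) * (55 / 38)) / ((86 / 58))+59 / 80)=-2994519347145 / 7906346188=-378.75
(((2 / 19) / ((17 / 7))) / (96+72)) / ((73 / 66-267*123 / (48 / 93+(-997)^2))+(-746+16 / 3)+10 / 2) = -17839855 / 50795150971754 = -0.00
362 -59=303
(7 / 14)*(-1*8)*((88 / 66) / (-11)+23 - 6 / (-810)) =-135944 / 1485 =-91.54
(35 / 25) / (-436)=-7 / 2180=-0.00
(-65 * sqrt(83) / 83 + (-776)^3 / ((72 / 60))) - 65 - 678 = -389407896.80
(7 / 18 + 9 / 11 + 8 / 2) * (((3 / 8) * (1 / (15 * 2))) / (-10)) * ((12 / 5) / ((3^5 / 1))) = -0.00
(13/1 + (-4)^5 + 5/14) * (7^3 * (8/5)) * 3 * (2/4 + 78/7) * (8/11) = -774912432/55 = -14089316.95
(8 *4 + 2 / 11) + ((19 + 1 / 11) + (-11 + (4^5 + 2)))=11729 / 11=1066.27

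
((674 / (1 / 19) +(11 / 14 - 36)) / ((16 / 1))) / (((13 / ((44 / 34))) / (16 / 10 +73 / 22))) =96725931 / 247520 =390.78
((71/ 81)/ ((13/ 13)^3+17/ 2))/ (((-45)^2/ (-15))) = -142/ 207765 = -0.00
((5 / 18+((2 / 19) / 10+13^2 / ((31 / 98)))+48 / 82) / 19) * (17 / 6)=19772031271 / 247768740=79.80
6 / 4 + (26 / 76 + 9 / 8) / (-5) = 917 / 760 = 1.21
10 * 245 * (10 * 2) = 49000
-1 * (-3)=3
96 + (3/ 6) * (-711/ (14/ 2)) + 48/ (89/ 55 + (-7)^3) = 1481031/ 32858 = 45.07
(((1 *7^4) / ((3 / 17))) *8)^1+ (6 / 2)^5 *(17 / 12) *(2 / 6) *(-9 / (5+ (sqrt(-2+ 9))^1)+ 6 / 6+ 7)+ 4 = 459 *sqrt(7) / 8+ 2627531 / 24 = 109632.26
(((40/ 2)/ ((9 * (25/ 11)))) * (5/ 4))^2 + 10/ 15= 175/ 81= 2.16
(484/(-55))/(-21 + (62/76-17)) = 1672/7065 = 0.24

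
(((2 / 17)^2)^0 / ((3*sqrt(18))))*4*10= 20*sqrt(2) / 9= 3.14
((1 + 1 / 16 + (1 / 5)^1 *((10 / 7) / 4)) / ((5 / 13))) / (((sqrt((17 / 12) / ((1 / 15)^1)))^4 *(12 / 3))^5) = 105664 / 689060415192529296875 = 0.00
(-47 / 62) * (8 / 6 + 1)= -329 / 186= -1.77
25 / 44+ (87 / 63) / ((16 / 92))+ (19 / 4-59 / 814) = 450809 / 34188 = 13.19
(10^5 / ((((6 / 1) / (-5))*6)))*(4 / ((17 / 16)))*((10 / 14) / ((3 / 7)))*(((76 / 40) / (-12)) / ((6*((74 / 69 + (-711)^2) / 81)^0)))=9500000 / 4131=2299.69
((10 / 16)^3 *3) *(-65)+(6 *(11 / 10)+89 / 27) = -37.71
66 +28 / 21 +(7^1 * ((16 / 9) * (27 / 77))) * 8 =3374 / 33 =102.24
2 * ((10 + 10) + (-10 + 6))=32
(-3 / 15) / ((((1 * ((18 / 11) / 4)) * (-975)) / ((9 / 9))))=0.00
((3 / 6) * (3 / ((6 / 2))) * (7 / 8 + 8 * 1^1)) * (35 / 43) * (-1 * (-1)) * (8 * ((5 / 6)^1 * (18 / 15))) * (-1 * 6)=-7455 / 43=-173.37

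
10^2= 100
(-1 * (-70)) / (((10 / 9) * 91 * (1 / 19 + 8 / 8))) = 171 / 260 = 0.66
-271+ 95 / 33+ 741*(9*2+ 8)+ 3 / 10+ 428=6410639 / 330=19426.18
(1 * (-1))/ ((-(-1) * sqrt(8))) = -0.35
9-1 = 8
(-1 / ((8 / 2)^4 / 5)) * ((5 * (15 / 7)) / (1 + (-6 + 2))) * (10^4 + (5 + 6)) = 1251375 / 1792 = 698.31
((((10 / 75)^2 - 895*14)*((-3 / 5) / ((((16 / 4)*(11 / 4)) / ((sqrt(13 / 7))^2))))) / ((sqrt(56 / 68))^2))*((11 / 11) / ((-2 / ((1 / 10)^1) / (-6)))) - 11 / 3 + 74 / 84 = 154824904 / 336875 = 459.59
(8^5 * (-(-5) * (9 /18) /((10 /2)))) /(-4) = -4096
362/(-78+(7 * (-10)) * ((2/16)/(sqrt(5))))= -451776/97099+10136 * sqrt(5)/97099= -4.42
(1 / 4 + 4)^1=17 / 4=4.25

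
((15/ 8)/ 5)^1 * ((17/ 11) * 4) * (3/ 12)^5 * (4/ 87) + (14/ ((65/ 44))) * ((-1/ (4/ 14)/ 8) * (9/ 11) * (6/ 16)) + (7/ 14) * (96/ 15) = 4093629/ 2123264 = 1.93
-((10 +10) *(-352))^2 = -49561600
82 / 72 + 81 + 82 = 5909 / 36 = 164.14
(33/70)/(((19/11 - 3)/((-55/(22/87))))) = 31581/392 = 80.56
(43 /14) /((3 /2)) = 43 /21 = 2.05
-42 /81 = -14 /27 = -0.52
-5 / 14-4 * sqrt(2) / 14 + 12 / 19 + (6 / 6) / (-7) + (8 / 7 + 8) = 2467 / 266-2 * sqrt(2) / 7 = 8.87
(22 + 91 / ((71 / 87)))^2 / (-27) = -89851441 / 136107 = -660.15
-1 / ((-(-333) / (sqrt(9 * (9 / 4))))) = -1 / 74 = -0.01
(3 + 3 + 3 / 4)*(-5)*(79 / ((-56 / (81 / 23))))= 863865 / 5152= 167.68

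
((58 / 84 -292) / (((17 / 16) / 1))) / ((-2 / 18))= 293640 / 119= 2467.56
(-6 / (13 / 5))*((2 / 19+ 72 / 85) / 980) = -2307 / 1028755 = -0.00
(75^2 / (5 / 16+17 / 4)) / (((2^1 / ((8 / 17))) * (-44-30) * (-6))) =30000 / 45917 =0.65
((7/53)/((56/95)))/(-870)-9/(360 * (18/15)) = -389/18444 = -0.02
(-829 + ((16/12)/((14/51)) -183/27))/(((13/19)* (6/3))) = -497306/819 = -607.21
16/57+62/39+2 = 956/247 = 3.87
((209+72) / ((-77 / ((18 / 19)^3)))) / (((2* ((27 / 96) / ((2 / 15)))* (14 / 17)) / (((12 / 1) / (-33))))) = 0.32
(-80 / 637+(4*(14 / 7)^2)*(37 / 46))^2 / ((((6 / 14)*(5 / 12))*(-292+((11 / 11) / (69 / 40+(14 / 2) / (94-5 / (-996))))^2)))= -1583330552127069823301184 / 507804948163962755519395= -3.12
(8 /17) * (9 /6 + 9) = 84 /17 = 4.94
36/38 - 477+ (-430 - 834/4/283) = -9751613/10754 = -906.79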